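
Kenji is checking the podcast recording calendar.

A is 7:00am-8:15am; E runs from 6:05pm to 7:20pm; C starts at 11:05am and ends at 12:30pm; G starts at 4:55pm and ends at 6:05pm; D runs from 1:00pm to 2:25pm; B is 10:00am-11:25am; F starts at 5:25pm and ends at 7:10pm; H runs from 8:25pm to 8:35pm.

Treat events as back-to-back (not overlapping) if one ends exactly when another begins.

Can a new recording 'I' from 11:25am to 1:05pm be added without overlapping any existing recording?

No — it overlaps C, D

A: ends 8:15am at or before I starts 11:25am → clear.
B: ends 11:25am at or before I starts 11:25am → clear.
C: starts 11:05am before I ends 1:05pm, and ends 12:30pm after I starts 11:25am → overlap.
D: starts 1:00pm before I ends 1:05pm, and ends 2:25pm after I starts 11:25am → overlap.
G: starts 4:55pm at or after I ends 1:05pm → clear.
F: starts 5:25pm at or after I ends 1:05pm → clear.
E: starts 6:05pm at or after I ends 1:05pm → clear.
H: starts 8:25pm at or after I ends 1:05pm → clear.
I overlaps C, D.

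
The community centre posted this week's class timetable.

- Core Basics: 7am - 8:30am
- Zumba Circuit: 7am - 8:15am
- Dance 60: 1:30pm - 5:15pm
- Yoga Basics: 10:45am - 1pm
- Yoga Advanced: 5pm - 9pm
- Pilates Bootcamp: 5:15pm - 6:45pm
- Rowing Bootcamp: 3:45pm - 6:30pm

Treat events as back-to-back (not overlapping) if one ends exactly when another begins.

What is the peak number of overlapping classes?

Walk through starts and ends in time order (an end at T is processed before a start at T):
7am start Core Basics → 1
7am start Zumba Circuit → 2
8:15am end Zumba Circuit → 1
8:30am end Core Basics → 0
10:45am start Yoga Basics → 1
1pm end Yoga Basics → 0
1:30pm start Dance 60 → 1
3:45pm start Rowing Bootcamp → 2
5pm start Yoga Advanced → 3
5:15pm end Dance 60 → 2
5:15pm start Pilates Bootcamp → 3
6:30pm end Rowing Bootcamp → 2
6:45pm end Pilates Bootcamp → 1
9pm end Yoga Advanced → 0
Peak is 3, at 5pm (Dance 60, Rowing Bootcamp, Yoga Advanced).

3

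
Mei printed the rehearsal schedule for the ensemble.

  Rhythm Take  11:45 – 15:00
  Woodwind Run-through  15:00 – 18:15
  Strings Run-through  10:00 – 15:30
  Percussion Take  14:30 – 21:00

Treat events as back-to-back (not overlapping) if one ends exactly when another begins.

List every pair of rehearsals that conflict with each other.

Check each pair: they overlap iff neither finishes before the other starts.
Sorted by start: Strings Run-through, Rhythm Take, Percussion Take, Woodwind Run-through.
Rhythm Take starts before Strings Run-through ends → Strings Run-through and Rhythm Take overlap.
Percussion Take starts before Strings Run-through ends → Strings Run-through and Percussion Take overlap.
Woodwind Run-through starts before Strings Run-through ends → Strings Run-through and Woodwind Run-through overlap.
Percussion Take starts before Rhythm Take ends → Rhythm Take and Percussion Take overlap.
Woodwind Run-through starts exactly when Rhythm Take ends (back-to-back, no overlap).
Woodwind Run-through starts before Percussion Take ends → Percussion Take and Woodwind Run-through overlap.

Percussion Take & Rhythm Take, Percussion Take & Strings Run-through, Percussion Take & Woodwind Run-through, Rhythm Take & Strings Run-through, Strings Run-through & Woodwind Run-through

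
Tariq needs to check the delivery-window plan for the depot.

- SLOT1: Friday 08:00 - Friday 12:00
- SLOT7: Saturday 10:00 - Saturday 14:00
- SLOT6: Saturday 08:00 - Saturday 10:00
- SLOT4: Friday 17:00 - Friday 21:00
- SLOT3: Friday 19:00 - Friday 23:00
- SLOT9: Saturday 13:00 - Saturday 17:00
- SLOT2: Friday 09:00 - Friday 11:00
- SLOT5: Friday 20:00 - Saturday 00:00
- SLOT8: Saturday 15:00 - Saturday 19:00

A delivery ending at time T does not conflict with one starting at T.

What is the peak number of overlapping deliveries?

3

Walk through starts and ends in time order (an end at T is processed before a start at T):
Friday 08:00 start SLOT1 → 1
Friday 09:00 start SLOT2 → 2
Friday 11:00 end SLOT2 → 1
Friday 12:00 end SLOT1 → 0
Friday 17:00 start SLOT4 → 1
Friday 19:00 start SLOT3 → 2
Friday 20:00 start SLOT5 → 3
Friday 21:00 end SLOT4 → 2
Friday 23:00 end SLOT3 → 1
Saturday 00:00 end SLOT5 → 0
Saturday 08:00 start SLOT6 → 1
Saturday 10:00 end SLOT6 → 0
Saturday 10:00 start SLOT7 → 1
Saturday 13:00 start SLOT9 → 2
Saturday 14:00 end SLOT7 → 1
Saturday 15:00 start SLOT8 → 2
Saturday 17:00 end SLOT9 → 1
Saturday 19:00 end SLOT8 → 0
Peak is 3, at Friday 20:00 (SLOT3, SLOT4, SLOT5).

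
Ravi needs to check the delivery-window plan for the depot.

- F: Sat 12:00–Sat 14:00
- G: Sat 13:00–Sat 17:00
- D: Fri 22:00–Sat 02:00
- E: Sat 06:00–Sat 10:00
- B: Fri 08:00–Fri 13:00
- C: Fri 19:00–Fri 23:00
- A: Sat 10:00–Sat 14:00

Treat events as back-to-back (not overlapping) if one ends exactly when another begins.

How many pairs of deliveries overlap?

4

Sorted by start: B, C, D, E, A, F, G.
C starts after B ends — done with B.
D starts before C ends → C and D overlap.
E starts after C ends — done with C.
E starts after D ends — done with D.
A starts exactly when E ends (back-to-back, no overlap) — done with E.
F starts before A ends → A and F overlap.
G starts before A ends → A and G overlap.
G starts before F ends → F and G overlap.
Overlapping pairs: A & F, A & G, C & D, F & G — 4 in total.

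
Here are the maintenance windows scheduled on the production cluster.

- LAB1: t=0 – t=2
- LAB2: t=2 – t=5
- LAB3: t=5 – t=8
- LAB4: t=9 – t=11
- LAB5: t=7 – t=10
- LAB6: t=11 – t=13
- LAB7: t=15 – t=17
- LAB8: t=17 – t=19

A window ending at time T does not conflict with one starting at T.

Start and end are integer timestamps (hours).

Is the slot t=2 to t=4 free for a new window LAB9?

No — it overlaps LAB2

LAB1: ends t=2 at or before LAB9 starts t=2 → clear.
LAB2: starts t=2 before LAB9 ends t=4, and ends t=5 after LAB9 starts t=2 → overlap.
LAB3: starts t=5 at or after LAB9 ends t=4 → clear.
LAB5: starts t=7 at or after LAB9 ends t=4 → clear.
LAB4: starts t=9 at or after LAB9 ends t=4 → clear.
LAB6: starts t=11 at or after LAB9 ends t=4 → clear.
LAB7: starts t=15 at or after LAB9 ends t=4 → clear.
LAB8: starts t=17 at or after LAB9 ends t=4 → clear.
LAB9 overlaps LAB2.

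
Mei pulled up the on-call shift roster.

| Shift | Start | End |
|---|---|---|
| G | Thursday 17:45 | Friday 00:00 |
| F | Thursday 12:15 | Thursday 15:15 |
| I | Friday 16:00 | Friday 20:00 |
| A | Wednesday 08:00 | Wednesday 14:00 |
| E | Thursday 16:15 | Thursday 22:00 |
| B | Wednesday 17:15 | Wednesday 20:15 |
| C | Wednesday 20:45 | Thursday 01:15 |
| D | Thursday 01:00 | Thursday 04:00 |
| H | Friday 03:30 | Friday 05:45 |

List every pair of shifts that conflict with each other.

C & D, E & G

Check each pair: they overlap iff neither finishes before the other starts.
Sorted by start: A, B, C, D, F, E, G, H, I.
B starts after A ends; A is clear from here.
C starts after B ends; B is clear from here.
D starts before C ends → C and D overlap.
F starts after C ends; C is clear from here.
F starts after D ends; D is clear from here.
E starts after F ends; F is clear from here.
G starts before E ends → E and G overlap.
H starts after E ends; E is clear from here.
H starts after G ends; G is clear from here.
I starts after H ends.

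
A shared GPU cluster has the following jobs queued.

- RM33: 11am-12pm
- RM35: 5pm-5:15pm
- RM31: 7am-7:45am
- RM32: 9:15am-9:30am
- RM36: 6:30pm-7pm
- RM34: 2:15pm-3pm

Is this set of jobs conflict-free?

Sorted by start: RM31, RM32, RM33, RM34, RM35, RM36.
RM32 starts after RM31 ends; RM31 is clear from here.
RM33 starts after RM32 ends; RM32 is clear from here.
RM34 starts after RM33 ends; RM33 is clear from here.
RM35 starts after RM34 ends; RM34 is clear from here.
RM36 starts after RM35 ends.
Every pair is clear; the schedule has no overlaps.

Yes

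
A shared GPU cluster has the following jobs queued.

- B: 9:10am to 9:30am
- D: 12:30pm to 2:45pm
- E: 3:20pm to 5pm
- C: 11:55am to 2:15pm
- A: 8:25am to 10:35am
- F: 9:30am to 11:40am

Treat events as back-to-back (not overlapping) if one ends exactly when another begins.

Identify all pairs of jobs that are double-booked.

A & B, A & F, C & D

Sorted by start: A, B, F, C, D, E.
B starts before A ends → A and B overlap.
F starts before A ends → A and F overlap.
C starts after A ends, so A has no further overlaps.
F starts exactly when B ends (back-to-back, no overlap), so B has no further overlaps.
C starts after F ends, so F has no further overlaps.
D starts before C ends → C and D overlap.
E starts after C ends.
E starts after D ends.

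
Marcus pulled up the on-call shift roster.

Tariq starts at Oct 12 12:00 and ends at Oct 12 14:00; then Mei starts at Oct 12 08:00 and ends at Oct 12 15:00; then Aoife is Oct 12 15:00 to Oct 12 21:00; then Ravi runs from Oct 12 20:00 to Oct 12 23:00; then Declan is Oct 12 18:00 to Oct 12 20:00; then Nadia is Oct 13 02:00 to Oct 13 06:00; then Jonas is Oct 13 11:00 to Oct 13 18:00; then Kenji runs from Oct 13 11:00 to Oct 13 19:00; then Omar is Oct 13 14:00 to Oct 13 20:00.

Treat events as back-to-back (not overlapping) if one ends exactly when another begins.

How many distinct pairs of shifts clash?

6

Sorted by start: Mei, Tariq, Aoife, Declan, Ravi, Nadia, Jonas, Kenji, Omar.
Tariq starts before Mei ends → Mei and Tariq overlap.
Aoife starts exactly when Mei ends (back-to-back, no overlap); Mei is clear from here.
Aoife starts after Tariq ends; Tariq is clear from here.
Declan starts before Aoife ends → Aoife and Declan overlap.
Ravi starts before Aoife ends → Aoife and Ravi overlap.
Nadia starts after Aoife ends; Aoife is clear from here.
Ravi starts exactly when Declan ends (back-to-back, no overlap); Declan is clear from here.
Nadia starts after Ravi ends; Ravi is clear from here.
Jonas starts after Nadia ends; Nadia is clear from here.
Kenji starts before Jonas ends → Jonas and Kenji overlap.
Omar starts before Jonas ends → Jonas and Omar overlap.
Omar starts before Kenji ends → Kenji and Omar overlap.
Overlapping pairs: Aoife & Declan, Aoife & Ravi, Jonas & Kenji, Jonas & Omar, Kenji & Omar, Mei & Tariq — 6 in total.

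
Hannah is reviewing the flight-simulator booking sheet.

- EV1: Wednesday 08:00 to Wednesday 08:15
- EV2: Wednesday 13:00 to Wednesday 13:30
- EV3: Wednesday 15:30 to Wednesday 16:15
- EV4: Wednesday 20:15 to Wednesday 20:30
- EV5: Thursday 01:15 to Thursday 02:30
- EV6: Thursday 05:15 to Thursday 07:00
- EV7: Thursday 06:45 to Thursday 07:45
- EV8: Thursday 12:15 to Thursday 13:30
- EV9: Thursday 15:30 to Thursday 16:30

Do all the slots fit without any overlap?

No

Sorted by start: EV1, EV2, EV3, EV4, EV5, EV6, EV7, EV8, EV9.
EV2 starts after EV1 ends, so nothing later overlaps EV1 either.
EV3 starts after EV2 ends, so nothing later overlaps EV2 either.
EV4 starts after EV3 ends, so nothing later overlaps EV3 either.
EV5 starts after EV4 ends, so nothing later overlaps EV4 either.
EV6 starts after EV5 ends, so nothing later overlaps EV5 either.
EV7 starts before EV6 ends → EV6 and EV7 overlap.
That's a conflict, so the schedule is not conflict-free.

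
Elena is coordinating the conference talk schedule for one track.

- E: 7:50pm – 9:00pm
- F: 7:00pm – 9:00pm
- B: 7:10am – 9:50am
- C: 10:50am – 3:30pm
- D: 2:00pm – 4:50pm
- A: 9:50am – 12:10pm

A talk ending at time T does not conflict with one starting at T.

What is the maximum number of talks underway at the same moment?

Sweep the timeline, counting +1 at each start and −1 at each end (ends before starts at a tie):
7:10am start B → 1
9:50am end B → 0
9:50am start A → 1
10:50am start C → 2
12:10pm end A → 1
2:00pm start D → 2
3:30pm end C → 1
4:50pm end D → 0
7:00pm start F → 1
7:50pm start E → 2
9:00pm end E → 1
9:00pm end F → 0
Peak is 2, at 10:50am (A, C).

2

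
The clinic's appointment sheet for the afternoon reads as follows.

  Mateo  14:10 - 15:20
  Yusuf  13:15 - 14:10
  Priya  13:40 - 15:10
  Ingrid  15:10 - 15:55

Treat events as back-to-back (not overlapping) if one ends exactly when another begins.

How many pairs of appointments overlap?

3

Sorted by start: Yusuf, Priya, Mateo, Ingrid.
Priya starts before Yusuf ends → Yusuf and Priya overlap.
Mateo starts exactly when Yusuf ends (back-to-back, no overlap), so nothing later overlaps Yusuf either.
Mateo starts before Priya ends → Priya and Mateo overlap.
Ingrid starts exactly when Priya ends (back-to-back, no overlap).
Ingrid starts before Mateo ends → Mateo and Ingrid overlap.
Overlapping pairs: Ingrid & Mateo, Mateo & Priya, Priya & Yusuf — 3 in total.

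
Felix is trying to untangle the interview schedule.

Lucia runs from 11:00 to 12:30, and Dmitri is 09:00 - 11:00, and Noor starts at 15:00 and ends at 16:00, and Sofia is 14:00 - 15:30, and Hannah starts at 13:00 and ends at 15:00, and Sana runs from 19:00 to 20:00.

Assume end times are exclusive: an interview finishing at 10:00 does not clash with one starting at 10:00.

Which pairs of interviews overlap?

Hannah & Sofia, Noor & Sofia

Two intervals overlap when each starts before the other ends.
Sorted by start: Dmitri, Lucia, Hannah, Sofia, Noor, Sana.
Lucia starts exactly when Dmitri ends (back-to-back, no overlap) — done with Dmitri.
Hannah starts after Lucia ends — done with Lucia.
Sofia starts before Hannah ends → Hannah and Sofia overlap.
Noor starts exactly when Hannah ends (back-to-back, no overlap) — done with Hannah.
Noor starts before Sofia ends → Sofia and Noor overlap.
Sana starts after Sofia ends.
Sana starts after Noor ends.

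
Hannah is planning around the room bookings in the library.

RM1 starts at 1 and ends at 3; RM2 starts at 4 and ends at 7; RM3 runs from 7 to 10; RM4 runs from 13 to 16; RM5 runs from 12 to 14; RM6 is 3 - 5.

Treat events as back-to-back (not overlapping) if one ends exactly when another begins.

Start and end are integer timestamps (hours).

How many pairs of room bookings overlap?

Sorted by start: RM1, RM6, RM2, RM3, RM5, RM4.
RM6 starts exactly when RM1 ends (back-to-back, no overlap); RM1 is clear from here.
RM2 starts before RM6 ends → RM6 and RM2 overlap.
RM3 starts after RM6 ends; RM6 is clear from here.
RM3 starts exactly when RM2 ends (back-to-back, no overlap); RM2 is clear from here.
RM5 starts after RM3 ends; RM3 is clear from here.
RM4 starts before RM5 ends → RM5 and RM4 overlap.
Overlapping pairs: RM2 & RM6, RM4 & RM5 — 2 in total.

2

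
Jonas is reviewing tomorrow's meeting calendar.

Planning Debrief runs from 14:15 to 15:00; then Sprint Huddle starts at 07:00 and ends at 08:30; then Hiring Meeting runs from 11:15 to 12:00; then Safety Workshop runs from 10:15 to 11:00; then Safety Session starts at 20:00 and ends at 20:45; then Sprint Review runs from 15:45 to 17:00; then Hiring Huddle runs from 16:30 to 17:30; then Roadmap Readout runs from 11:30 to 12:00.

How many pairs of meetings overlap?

Sorted by start: Sprint Huddle, Safety Workshop, Hiring Meeting, Roadmap Readout, Planning Debrief, Sprint Review, Hiring Huddle, Safety Session.
Safety Workshop starts after Sprint Huddle ends — done with Sprint Huddle.
Hiring Meeting starts after Safety Workshop ends — done with Safety Workshop.
Roadmap Readout starts before Hiring Meeting ends → Hiring Meeting and Roadmap Readout overlap.
Planning Debrief starts after Hiring Meeting ends — done with Hiring Meeting.
Planning Debrief starts after Roadmap Readout ends — done with Roadmap Readout.
Sprint Review starts after Planning Debrief ends — done with Planning Debrief.
Hiring Huddle starts before Sprint Review ends → Sprint Review and Hiring Huddle overlap.
Safety Session starts after Sprint Review ends.
Safety Session starts after Hiring Huddle ends.
Overlapping pairs: Hiring Huddle & Sprint Review, Hiring Meeting & Roadmap Readout — 2 in total.

2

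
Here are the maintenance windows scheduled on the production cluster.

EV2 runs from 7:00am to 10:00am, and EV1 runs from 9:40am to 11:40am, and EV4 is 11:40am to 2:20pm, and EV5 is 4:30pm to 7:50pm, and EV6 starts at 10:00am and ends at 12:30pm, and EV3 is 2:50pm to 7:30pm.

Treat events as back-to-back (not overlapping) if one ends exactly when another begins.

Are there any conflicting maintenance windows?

Yes

Sorted by start: EV2, EV1, EV6, EV4, EV3, EV5.
EV1 starts before EV2 ends → EV2 and EV1 overlap.
That's a conflict, so the schedule is not conflict-free.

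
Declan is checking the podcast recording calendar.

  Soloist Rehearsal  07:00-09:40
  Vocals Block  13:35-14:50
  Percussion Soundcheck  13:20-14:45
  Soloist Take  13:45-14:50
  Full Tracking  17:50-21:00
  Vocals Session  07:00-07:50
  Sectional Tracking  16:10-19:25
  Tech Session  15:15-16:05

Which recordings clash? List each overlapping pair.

Check each pair: they overlap iff neither finishes before the other starts.
Sorted by start: Vocals Session, Soloist Rehearsal, Percussion Soundcheck, Vocals Block, Soloist Take, Tech Session, Sectional Tracking, Full Tracking.
Soloist Rehearsal starts before Vocals Session ends → Vocals Session and Soloist Rehearsal overlap.
Percussion Soundcheck starts after Vocals Session ends; Vocals Session is clear from here.
Percussion Soundcheck starts after Soloist Rehearsal ends; Soloist Rehearsal is clear from here.
Vocals Block starts before Percussion Soundcheck ends → Percussion Soundcheck and Vocals Block overlap.
Soloist Take starts before Percussion Soundcheck ends → Percussion Soundcheck and Soloist Take overlap.
Tech Session starts after Percussion Soundcheck ends; Percussion Soundcheck is clear from here.
Soloist Take starts before Vocals Block ends → Vocals Block and Soloist Take overlap.
Tech Session starts after Vocals Block ends; Vocals Block is clear from here.
Tech Session starts after Soloist Take ends; Soloist Take is clear from here.
Sectional Tracking starts after Tech Session ends; Tech Session is clear from here.
Full Tracking starts before Sectional Tracking ends → Sectional Tracking and Full Tracking overlap.

Full Tracking & Sectional Tracking, Percussion Soundcheck & Soloist Take, Percussion Soundcheck & Vocals Block, Soloist Rehearsal & Vocals Session, Soloist Take & Vocals Block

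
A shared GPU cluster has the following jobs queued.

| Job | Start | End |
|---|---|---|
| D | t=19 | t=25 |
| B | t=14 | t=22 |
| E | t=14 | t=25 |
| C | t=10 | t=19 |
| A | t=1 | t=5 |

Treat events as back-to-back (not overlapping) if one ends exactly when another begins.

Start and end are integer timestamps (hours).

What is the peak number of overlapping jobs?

Sort all start/end points and keep a running count:
t=1 start A → 1
t=5 end A → 0
t=10 start C → 1
t=14 start B → 2
t=14 start E → 3
t=19 end C → 2
t=19 start D → 3
t=22 end B → 2
t=25 end D → 1
t=25 end E → 0
Peak is 3, at t=14 (B, C, E).

3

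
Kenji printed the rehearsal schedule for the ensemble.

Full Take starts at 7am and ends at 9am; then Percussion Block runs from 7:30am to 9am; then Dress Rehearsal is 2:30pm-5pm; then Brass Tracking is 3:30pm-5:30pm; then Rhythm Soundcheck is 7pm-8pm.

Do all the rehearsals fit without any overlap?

No

Two intervals overlap when each starts before the other ends.
Sorted by start: Full Take, Percussion Block, Dress Rehearsal, Brass Tracking, Rhythm Soundcheck.
Percussion Block starts before Full Take ends → Full Take and Percussion Block overlap.
That's a conflict, so the schedule is not conflict-free.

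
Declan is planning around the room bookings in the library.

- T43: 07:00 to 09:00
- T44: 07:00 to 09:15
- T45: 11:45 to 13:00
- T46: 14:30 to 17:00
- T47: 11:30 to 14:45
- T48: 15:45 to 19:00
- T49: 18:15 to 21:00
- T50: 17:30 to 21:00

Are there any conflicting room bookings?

Yes

Two intervals overlap when each starts before the other ends.
Sorted by start: T43, T44, T47, T45, T46, T48, T50, T49.
T44 starts before T43 ends → T43 and T44 overlap.
That's a conflict, so the schedule is not conflict-free.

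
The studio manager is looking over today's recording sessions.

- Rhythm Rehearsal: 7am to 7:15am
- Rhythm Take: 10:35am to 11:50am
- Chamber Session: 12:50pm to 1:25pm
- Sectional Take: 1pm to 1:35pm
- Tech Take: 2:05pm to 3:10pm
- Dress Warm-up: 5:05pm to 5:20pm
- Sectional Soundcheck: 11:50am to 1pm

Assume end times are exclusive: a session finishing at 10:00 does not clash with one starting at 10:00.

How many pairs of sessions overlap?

2

Sorted by start: Rhythm Rehearsal, Rhythm Take, Sectional Soundcheck, Chamber Session, Sectional Take, Tech Take, Dress Warm-up.
Rhythm Take starts after Rhythm Rehearsal ends; Rhythm Rehearsal is clear from here.
Sectional Soundcheck starts exactly when Rhythm Take ends (back-to-back, no overlap); Rhythm Take is clear from here.
Chamber Session starts before Sectional Soundcheck ends → Sectional Soundcheck and Chamber Session overlap.
Sectional Take starts exactly when Sectional Soundcheck ends (back-to-back, no overlap); Sectional Soundcheck is clear from here.
Sectional Take starts before Chamber Session ends → Chamber Session and Sectional Take overlap.
Tech Take starts after Chamber Session ends; Chamber Session is clear from here.
Tech Take starts after Sectional Take ends; Sectional Take is clear from here.
Dress Warm-up starts after Tech Take ends.
Overlapping pairs: Chamber Session & Sectional Soundcheck, Chamber Session & Sectional Take — 2 in total.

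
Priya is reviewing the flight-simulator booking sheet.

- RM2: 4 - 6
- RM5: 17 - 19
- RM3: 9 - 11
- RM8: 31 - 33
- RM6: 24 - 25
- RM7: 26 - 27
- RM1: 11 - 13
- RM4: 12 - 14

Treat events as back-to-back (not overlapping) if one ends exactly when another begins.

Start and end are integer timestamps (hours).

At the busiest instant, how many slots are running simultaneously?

Sort all start/end points and keep a running count:
4 start RM2 → 1
6 end RM2 → 0
9 start RM3 → 1
11 end RM3 → 0
11 start RM1 → 1
12 start RM4 → 2
13 end RM1 → 1
14 end RM4 → 0
17 start RM5 → 1
19 end RM5 → 0
24 start RM6 → 1
25 end RM6 → 0
26 start RM7 → 1
27 end RM7 → 0
31 start RM8 → 1
33 end RM8 → 0
Peak is 2, at 12 (RM1, RM4).

2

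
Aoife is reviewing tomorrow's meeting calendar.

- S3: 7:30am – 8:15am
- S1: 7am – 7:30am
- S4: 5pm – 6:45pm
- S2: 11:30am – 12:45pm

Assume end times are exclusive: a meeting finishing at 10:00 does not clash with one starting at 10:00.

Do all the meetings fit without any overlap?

Yes

Check each pair: they overlap iff neither finishes before the other starts.
Sorted by start: S1, S3, S2, S4.
S3 starts exactly when S1 ends (back-to-back, no overlap) — done with S1.
S2 starts after S3 ends — done with S3.
S4 starts after S2 ends.
Every pair is clear; the schedule has no overlaps.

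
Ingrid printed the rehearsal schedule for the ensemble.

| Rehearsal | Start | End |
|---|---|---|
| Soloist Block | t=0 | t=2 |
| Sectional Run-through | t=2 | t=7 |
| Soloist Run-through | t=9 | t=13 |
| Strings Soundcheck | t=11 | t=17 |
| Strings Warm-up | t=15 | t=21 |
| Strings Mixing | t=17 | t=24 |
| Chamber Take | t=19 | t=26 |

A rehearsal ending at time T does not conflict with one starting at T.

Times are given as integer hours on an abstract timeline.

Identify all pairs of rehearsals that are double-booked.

Two intervals overlap when each starts before the other ends.
Sorted by start: Soloist Block, Sectional Run-through, Soloist Run-through, Strings Soundcheck, Strings Warm-up, Strings Mixing, Chamber Take.
Sectional Run-through starts exactly when Soloist Block ends (back-to-back, no overlap), so nothing later overlaps Soloist Block either.
Soloist Run-through starts after Sectional Run-through ends, so nothing later overlaps Sectional Run-through either.
Strings Soundcheck starts before Soloist Run-through ends → Soloist Run-through and Strings Soundcheck overlap.
Strings Warm-up starts after Soloist Run-through ends, so nothing later overlaps Soloist Run-through either.
Strings Warm-up starts before Strings Soundcheck ends → Strings Soundcheck and Strings Warm-up overlap.
Strings Mixing starts exactly when Strings Soundcheck ends (back-to-back, no overlap), so nothing later overlaps Strings Soundcheck either.
Strings Mixing starts before Strings Warm-up ends → Strings Warm-up and Strings Mixing overlap.
Chamber Take starts before Strings Warm-up ends → Strings Warm-up and Chamber Take overlap.
Chamber Take starts before Strings Mixing ends → Strings Mixing and Chamber Take overlap.

Chamber Take & Strings Mixing, Chamber Take & Strings Warm-up, Soloist Run-through & Strings Soundcheck, Strings Mixing & Strings Warm-up, Strings Soundcheck & Strings Warm-up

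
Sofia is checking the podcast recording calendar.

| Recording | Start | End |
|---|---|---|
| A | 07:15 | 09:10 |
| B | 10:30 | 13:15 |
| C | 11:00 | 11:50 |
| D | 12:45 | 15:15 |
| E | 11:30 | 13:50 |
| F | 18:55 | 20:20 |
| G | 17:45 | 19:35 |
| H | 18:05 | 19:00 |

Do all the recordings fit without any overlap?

Check each pair: they overlap iff neither finishes before the other starts.
Sorted by start: A, B, C, E, D, G, H, F.
B starts after A ends, so nothing later overlaps A either.
C starts before B ends → B and C overlap.
That's a conflict, so the schedule is not conflict-free.

No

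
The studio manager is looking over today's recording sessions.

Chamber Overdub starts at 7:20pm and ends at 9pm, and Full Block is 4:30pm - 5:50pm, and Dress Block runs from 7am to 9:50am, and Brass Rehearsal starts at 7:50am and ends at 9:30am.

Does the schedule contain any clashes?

Yes

Check each pair: they overlap iff neither finishes before the other starts.
Sorted by start: Dress Block, Brass Rehearsal, Full Block, Chamber Overdub.
Brass Rehearsal starts before Dress Block ends → Dress Block and Brass Rehearsal overlap.
That's a conflict, so the schedule is not conflict-free.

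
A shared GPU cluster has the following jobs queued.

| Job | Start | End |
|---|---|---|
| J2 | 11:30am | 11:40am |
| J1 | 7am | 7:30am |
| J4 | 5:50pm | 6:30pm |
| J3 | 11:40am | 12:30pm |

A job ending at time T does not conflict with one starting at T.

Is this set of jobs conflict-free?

Yes

Two intervals overlap when each starts before the other ends.
Sorted by start: J1, J2, J3, J4.
J2 starts after J1 ends — done with J1.
J3 starts exactly when J2 ends (back-to-back, no overlap) — done with J2.
J4 starts after J3 ends.
Every pair is clear; the schedule has no overlaps.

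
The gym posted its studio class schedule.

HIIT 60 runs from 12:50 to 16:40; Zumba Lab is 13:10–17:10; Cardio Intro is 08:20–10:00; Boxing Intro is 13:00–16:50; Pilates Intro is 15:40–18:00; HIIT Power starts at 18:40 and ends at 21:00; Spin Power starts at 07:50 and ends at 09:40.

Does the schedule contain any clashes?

Two intervals overlap when each starts before the other ends.
Sorted by start: Spin Power, Cardio Intro, HIIT 60, Boxing Intro, Zumba Lab, Pilates Intro, HIIT Power.
Cardio Intro starts before Spin Power ends → Spin Power and Cardio Intro overlap.
That's a conflict, so the schedule is not conflict-free.

Yes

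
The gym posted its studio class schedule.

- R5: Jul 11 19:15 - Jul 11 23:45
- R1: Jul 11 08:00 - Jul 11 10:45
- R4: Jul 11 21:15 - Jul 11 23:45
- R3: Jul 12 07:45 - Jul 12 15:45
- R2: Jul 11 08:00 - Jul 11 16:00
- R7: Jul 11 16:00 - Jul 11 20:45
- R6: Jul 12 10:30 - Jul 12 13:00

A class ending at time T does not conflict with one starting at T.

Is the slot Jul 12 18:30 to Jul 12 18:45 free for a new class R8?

R1: ends Jul 11 10:45 at or before R8 starts Jul 12 18:30 → clear.
R2: ends Jul 11 16:00 at or before R8 starts Jul 12 18:30 → clear.
R7: ends Jul 11 20:45 at or before R8 starts Jul 12 18:30 → clear.
R5: ends Jul 11 23:45 at or before R8 starts Jul 12 18:30 → clear.
R4: ends Jul 11 23:45 at or before R8 starts Jul 12 18:30 → clear.
R3: ends Jul 12 15:45 at or before R8 starts Jul 12 18:30 → clear.
R6: ends Jul 12 13:00 at or before R8 starts Jul 12 18:30 → clear.

Yes — the slot is free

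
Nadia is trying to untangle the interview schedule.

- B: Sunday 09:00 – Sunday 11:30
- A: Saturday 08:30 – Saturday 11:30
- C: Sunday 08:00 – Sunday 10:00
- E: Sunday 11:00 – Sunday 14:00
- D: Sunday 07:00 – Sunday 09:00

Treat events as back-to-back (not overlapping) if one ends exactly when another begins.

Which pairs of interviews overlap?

Check each pair: they overlap iff neither finishes before the other starts.
Sorted by start: A, D, C, B, E.
D starts after A ends; A is clear from here.
C starts before D ends → D and C overlap.
B starts exactly when D ends (back-to-back, no overlap); D is clear from here.
B starts before C ends → C and B overlap.
E starts after C ends.
E starts before B ends → B and E overlap.

B & C, B & E, C & D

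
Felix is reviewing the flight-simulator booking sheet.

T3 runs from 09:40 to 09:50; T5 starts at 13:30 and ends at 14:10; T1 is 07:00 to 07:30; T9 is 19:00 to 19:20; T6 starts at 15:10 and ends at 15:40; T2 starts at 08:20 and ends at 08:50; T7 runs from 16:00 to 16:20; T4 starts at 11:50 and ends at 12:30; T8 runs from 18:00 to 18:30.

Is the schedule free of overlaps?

Yes

Sorted by start: T1, T2, T3, T4, T5, T6, T7, T8, T9.
T2 starts after T1 ends, so T1 has no further overlaps.
T3 starts after T2 ends, so T2 has no further overlaps.
T4 starts after T3 ends, so T3 has no further overlaps.
T5 starts after T4 ends, so T4 has no further overlaps.
T6 starts after T5 ends, so T5 has no further overlaps.
T7 starts after T6 ends, so T6 has no further overlaps.
T8 starts after T7 ends, so T7 has no further overlaps.
T9 starts after T8 ends.
Every pair is clear; the schedule has no overlaps.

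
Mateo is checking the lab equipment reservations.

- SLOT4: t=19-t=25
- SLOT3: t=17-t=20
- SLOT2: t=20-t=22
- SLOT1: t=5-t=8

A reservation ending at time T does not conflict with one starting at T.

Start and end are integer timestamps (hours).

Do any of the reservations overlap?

Sorted by start: SLOT1, SLOT3, SLOT4, SLOT2.
SLOT3 starts after SLOT1 ends, so nothing later overlaps SLOT1 either.
SLOT4 starts before SLOT3 ends → SLOT3 and SLOT4 overlap.
That's a conflict, so the schedule is not conflict-free.

Yes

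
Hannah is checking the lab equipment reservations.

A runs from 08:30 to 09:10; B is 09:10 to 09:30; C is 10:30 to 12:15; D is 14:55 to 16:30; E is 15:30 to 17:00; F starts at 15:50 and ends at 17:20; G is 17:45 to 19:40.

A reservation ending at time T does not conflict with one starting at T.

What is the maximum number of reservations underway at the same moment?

3

Sort all start/end points and keep a running count:
08:30 start A → 1
09:10 end A → 0
09:10 start B → 1
09:30 end B → 0
10:30 start C → 1
12:15 end C → 0
14:55 start D → 1
15:30 start E → 2
15:50 start F → 3
16:30 end D → 2
17:00 end E → 1
17:20 end F → 0
17:45 start G → 1
19:40 end G → 0
Peak is 3, at 15:50 (D, E, F).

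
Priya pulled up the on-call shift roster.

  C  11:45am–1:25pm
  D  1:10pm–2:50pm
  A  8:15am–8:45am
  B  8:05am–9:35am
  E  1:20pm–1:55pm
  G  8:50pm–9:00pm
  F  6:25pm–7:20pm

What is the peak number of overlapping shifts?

3

Walk through starts and ends in time order (an end at T is processed before a start at T):
8:05am start B → 1
8:15am start A → 2
8:45am end A → 1
9:35am end B → 0
11:45am start C → 1
1:10pm start D → 2
1:20pm start E → 3
1:25pm end C → 2
1:55pm end E → 1
2:50pm end D → 0
6:25pm start F → 1
7:20pm end F → 0
8:50pm start G → 1
9:00pm end G → 0
Peak is 3, at 1:20pm (C, D, E).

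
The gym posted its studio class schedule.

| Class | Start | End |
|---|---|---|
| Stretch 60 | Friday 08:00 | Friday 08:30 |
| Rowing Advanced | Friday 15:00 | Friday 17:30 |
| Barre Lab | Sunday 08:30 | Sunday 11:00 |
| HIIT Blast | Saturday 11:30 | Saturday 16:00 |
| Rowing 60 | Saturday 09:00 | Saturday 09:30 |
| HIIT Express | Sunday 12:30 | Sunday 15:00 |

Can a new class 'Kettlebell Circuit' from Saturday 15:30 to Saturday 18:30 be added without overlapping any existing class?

No — it overlaps HIIT Blast

Stretch 60: ends Friday 08:30 at or before Kettlebell Circuit starts Saturday 15:30 → clear.
Rowing Advanced: ends Friday 17:30 at or before Kettlebell Circuit starts Saturday 15:30 → clear.
Rowing 60: ends Saturday 09:30 at or before Kettlebell Circuit starts Saturday 15:30 → clear.
HIIT Blast: starts Saturday 11:30 before Kettlebell Circuit ends Saturday 18:30, and ends Saturday 16:00 after Kettlebell Circuit starts Saturday 15:30 → overlap.
Barre Lab: starts Sunday 08:30 at or after Kettlebell Circuit ends Saturday 18:30 → clear.
HIIT Express: starts Sunday 12:30 at or after Kettlebell Circuit ends Saturday 18:30 → clear.
Kettlebell Circuit overlaps HIIT Blast.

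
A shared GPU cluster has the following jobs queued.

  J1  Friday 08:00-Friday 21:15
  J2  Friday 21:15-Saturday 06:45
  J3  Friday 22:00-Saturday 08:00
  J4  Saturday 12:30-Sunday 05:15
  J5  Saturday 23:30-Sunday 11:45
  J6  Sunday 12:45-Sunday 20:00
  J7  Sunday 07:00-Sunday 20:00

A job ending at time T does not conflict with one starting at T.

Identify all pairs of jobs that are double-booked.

J2 & J3, J4 & J5, J5 & J7, J6 & J7

Sorted by start: J1, J2, J3, J4, J5, J7, J6.
J2 starts exactly when J1 ends (back-to-back, no overlap) — done with J1.
J3 starts before J2 ends → J2 and J3 overlap.
J4 starts after J2 ends — done with J2.
J4 starts after J3 ends — done with J3.
J5 starts before J4 ends → J4 and J5 overlap.
J7 starts after J4 ends — done with J4.
J7 starts before J5 ends → J5 and J7 overlap.
J6 starts after J5 ends.
J6 starts before J7 ends → J7 and J6 overlap.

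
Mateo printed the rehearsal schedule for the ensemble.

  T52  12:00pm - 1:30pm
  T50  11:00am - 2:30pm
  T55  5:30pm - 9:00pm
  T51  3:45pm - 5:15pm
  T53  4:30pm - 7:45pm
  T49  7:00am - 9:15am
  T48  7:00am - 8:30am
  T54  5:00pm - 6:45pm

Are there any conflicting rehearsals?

Yes

Sorted by start: T48, T49, T50, T52, T51, T53, T54, T55.
T49 starts before T48 ends → T48 and T49 overlap.
That's a conflict, so the schedule is not conflict-free.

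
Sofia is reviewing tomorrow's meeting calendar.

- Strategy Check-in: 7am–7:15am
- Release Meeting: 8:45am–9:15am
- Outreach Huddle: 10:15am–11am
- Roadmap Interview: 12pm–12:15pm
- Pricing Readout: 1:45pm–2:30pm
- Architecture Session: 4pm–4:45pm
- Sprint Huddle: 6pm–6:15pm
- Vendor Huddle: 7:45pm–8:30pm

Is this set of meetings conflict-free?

Yes

Sorted by start: Strategy Check-in, Release Meeting, Outreach Huddle, Roadmap Interview, Pricing Readout, Architecture Session, Sprint Huddle, Vendor Huddle.
Release Meeting starts after Strategy Check-in ends; Strategy Check-in is clear from here.
Outreach Huddle starts after Release Meeting ends; Release Meeting is clear from here.
Roadmap Interview starts after Outreach Huddle ends; Outreach Huddle is clear from here.
Pricing Readout starts after Roadmap Interview ends; Roadmap Interview is clear from here.
Architecture Session starts after Pricing Readout ends; Pricing Readout is clear from here.
Sprint Huddle starts after Architecture Session ends; Architecture Session is clear from here.
Vendor Huddle starts after Sprint Huddle ends.
Every pair is clear; the schedule has no overlaps.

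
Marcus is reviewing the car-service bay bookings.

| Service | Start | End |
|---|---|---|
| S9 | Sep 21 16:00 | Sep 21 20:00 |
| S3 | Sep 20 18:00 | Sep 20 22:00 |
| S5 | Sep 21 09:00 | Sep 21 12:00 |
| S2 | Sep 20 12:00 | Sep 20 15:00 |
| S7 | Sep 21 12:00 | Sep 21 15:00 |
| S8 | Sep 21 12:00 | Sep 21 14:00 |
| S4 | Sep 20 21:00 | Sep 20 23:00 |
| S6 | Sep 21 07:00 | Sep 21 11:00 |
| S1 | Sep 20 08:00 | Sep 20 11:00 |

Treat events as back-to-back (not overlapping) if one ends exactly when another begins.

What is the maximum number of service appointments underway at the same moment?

2

Sort all start/end points and keep a running count:
Sep 20 08:00 start S1 → 1
Sep 20 11:00 end S1 → 0
Sep 20 12:00 start S2 → 1
Sep 20 15:00 end S2 → 0
Sep 20 18:00 start S3 → 1
Sep 20 21:00 start S4 → 2
Sep 20 22:00 end S3 → 1
Sep 20 23:00 end S4 → 0
Sep 21 07:00 start S6 → 1
Sep 21 09:00 start S5 → 2
Sep 21 11:00 end S6 → 1
Sep 21 12:00 end S5 → 0
Sep 21 12:00 start S7 → 1
Sep 21 12:00 start S8 → 2
Sep 21 14:00 end S8 → 1
Sep 21 15:00 end S7 → 0
Sep 21 16:00 start S9 → 1
Sep 21 20:00 end S9 → 0
Peak is 2, at Sep 20 21:00 (S3, S4).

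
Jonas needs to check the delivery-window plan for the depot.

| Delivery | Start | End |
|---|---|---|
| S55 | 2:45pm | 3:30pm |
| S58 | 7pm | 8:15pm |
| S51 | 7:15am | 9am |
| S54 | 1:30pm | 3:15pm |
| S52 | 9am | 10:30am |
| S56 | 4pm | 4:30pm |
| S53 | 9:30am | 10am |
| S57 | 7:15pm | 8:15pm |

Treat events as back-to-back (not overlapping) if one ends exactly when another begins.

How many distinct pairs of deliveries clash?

Sorted by start: S51, S52, S53, S54, S55, S56, S58, S57.
S52 starts exactly when S51 ends (back-to-back, no overlap), so S51 has no further overlaps.
S53 starts before S52 ends → S52 and S53 overlap.
S54 starts after S52 ends, so S52 has no further overlaps.
S54 starts after S53 ends, so S53 has no further overlaps.
S55 starts before S54 ends → S54 and S55 overlap.
S56 starts after S54 ends, so S54 has no further overlaps.
S56 starts after S55 ends, so S55 has no further overlaps.
S58 starts after S56 ends, so S56 has no further overlaps.
S57 starts before S58 ends → S58 and S57 overlap.
Overlapping pairs: S52 & S53, S54 & S55, S57 & S58 — 3 in total.

3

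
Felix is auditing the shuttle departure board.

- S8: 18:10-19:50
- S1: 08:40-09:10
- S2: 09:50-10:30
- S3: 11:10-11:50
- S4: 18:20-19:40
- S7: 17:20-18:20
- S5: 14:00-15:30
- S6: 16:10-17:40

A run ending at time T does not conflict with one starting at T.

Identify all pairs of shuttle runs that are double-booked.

Two intervals overlap when each starts before the other ends.
Sorted by start: S1, S2, S3, S5, S6, S7, S8, S4.
S2 starts after S1 ends; S1 is clear from here.
S3 starts after S2 ends; S2 is clear from here.
S5 starts after S3 ends; S3 is clear from here.
S6 starts after S5 ends; S5 is clear from here.
S7 starts before S6 ends → S6 and S7 overlap.
S8 starts after S6 ends; S6 is clear from here.
S8 starts before S7 ends → S7 and S8 overlap.
S4 starts exactly when S7 ends (back-to-back, no overlap).
S4 starts before S8 ends → S8 and S4 overlap.

S4 & S8, S6 & S7, S7 & S8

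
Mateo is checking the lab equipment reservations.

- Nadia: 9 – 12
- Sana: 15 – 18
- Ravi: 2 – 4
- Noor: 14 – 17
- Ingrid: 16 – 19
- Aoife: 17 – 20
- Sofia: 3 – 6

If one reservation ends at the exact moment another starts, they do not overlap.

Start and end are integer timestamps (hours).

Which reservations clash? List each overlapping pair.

Aoife & Ingrid, Aoife & Sana, Ingrid & Noor, Ingrid & Sana, Noor & Sana, Ravi & Sofia

Sorted by start: Ravi, Sofia, Nadia, Noor, Sana, Ingrid, Aoife.
Sofia starts before Ravi ends → Ravi and Sofia overlap.
Nadia starts after Ravi ends, so nothing later overlaps Ravi either.
Nadia starts after Sofia ends, so nothing later overlaps Sofia either.
Noor starts after Nadia ends, so nothing later overlaps Nadia either.
Sana starts before Noor ends → Noor and Sana overlap.
Ingrid starts before Noor ends → Noor and Ingrid overlap.
Aoife starts exactly when Noor ends (back-to-back, no overlap).
Ingrid starts before Sana ends → Sana and Ingrid overlap.
Aoife starts before Sana ends → Sana and Aoife overlap.
Aoife starts before Ingrid ends → Ingrid and Aoife overlap.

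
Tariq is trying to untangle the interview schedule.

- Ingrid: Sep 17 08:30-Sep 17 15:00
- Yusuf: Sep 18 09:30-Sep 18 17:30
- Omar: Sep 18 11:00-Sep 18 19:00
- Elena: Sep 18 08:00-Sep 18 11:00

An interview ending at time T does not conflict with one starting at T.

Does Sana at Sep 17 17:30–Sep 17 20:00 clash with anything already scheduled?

No — it doesn't clash with anything

Ingrid: ends Sep 17 15:00 at or before Sana starts Sep 17 17:30 → clear.
Elena: starts Sep 18 08:00 at or after Sana ends Sep 17 20:00 → clear.
Yusuf: starts Sep 18 09:30 at or after Sana ends Sep 17 20:00 → clear.
Omar: starts Sep 18 11:00 at or after Sana ends Sep 17 20:00 → clear.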